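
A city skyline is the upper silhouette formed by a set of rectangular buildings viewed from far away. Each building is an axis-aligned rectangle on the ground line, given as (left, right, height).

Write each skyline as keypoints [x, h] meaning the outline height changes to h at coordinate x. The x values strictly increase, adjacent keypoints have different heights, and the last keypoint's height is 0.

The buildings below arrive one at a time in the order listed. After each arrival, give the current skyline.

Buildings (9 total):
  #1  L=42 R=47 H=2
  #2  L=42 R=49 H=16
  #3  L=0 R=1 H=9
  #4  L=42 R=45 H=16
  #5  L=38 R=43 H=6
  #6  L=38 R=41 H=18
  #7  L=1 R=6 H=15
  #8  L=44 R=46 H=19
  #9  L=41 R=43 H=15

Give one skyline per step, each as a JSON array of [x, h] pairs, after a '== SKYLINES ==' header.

== SKYLINES ==
[[42,2],[47,0]]
[[42,16],[49,0]]
[[0,9],[1,0],[42,16],[49,0]]
[[0,9],[1,0],[42,16],[49,0]]
[[0,9],[1,0],[38,6],[42,16],[49,0]]
[[0,9],[1,0],[38,18],[41,6],[42,16],[49,0]]
[[0,9],[1,15],[6,0],[38,18],[41,6],[42,16],[49,0]]
[[0,9],[1,15],[6,0],[38,18],[41,6],[42,16],[44,19],[46,16],[49,0]]
[[0,9],[1,15],[6,0],[38,18],[41,15],[42,16],[44,19],[46,16],[49,0]]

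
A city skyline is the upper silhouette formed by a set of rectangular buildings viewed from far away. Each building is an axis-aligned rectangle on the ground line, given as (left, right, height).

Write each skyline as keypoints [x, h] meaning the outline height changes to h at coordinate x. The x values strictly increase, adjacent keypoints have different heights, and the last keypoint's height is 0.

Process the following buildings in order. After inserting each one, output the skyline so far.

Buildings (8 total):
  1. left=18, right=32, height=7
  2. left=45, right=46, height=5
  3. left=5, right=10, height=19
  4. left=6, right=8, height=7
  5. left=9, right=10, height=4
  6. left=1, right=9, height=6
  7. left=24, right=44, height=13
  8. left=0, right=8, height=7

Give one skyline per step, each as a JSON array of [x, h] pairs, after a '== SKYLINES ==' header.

== SKYLINES ==
[[18,7],[32,0]]
[[18,7],[32,0],[45,5],[46,0]]
[[5,19],[10,0],[18,7],[32,0],[45,5],[46,0]]
[[5,19],[10,0],[18,7],[32,0],[45,5],[46,0]]
[[5,19],[10,0],[18,7],[32,0],[45,5],[46,0]]
[[1,6],[5,19],[10,0],[18,7],[32,0],[45,5],[46,0]]
[[1,6],[5,19],[10,0],[18,7],[24,13],[44,0],[45,5],[46,0]]
[[0,7],[5,19],[10,0],[18,7],[24,13],[44,0],[45,5],[46,0]]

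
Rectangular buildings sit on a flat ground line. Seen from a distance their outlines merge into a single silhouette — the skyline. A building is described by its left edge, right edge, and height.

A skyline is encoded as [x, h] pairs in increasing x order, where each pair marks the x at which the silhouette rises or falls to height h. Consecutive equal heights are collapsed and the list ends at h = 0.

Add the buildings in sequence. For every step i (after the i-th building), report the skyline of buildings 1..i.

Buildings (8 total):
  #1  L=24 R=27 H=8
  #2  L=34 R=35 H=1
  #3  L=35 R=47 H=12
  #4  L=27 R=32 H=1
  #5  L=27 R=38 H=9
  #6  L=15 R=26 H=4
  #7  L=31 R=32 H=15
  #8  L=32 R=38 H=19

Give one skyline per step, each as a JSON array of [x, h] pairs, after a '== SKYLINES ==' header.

== SKYLINES ==
[[24,8],[27,0]]
[[24,8],[27,0],[34,1],[35,0]]
[[24,8],[27,0],[34,1],[35,12],[47,0]]
[[24,8],[27,1],[32,0],[34,1],[35,12],[47,0]]
[[24,8],[27,9],[35,12],[47,0]]
[[15,4],[24,8],[27,9],[35,12],[47,0]]
[[15,4],[24,8],[27,9],[31,15],[32,9],[35,12],[47,0]]
[[15,4],[24,8],[27,9],[31,15],[32,19],[38,12],[47,0]]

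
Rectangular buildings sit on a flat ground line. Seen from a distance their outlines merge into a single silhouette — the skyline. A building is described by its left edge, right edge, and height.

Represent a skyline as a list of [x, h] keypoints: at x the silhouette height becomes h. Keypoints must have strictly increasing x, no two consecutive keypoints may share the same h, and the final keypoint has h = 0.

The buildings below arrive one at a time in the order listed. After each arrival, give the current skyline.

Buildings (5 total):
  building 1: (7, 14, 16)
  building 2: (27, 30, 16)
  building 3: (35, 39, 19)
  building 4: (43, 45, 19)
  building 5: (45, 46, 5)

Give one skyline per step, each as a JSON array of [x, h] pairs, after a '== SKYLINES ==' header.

== SKYLINES ==
[[7,16],[14,0]]
[[7,16],[14,0],[27,16],[30,0]]
[[7,16],[14,0],[27,16],[30,0],[35,19],[39,0]]
[[7,16],[14,0],[27,16],[30,0],[35,19],[39,0],[43,19],[45,0]]
[[7,16],[14,0],[27,16],[30,0],[35,19],[39,0],[43,19],[45,5],[46,0]]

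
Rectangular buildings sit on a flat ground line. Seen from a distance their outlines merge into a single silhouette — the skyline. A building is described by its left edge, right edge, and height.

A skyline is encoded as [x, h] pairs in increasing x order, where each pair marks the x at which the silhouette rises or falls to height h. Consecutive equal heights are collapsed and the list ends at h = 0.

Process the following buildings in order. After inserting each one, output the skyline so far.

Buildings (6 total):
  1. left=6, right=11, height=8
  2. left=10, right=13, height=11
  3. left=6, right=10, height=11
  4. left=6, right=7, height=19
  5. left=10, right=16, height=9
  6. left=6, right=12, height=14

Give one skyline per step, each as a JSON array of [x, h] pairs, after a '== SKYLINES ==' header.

== SKYLINES ==
[[6,8],[11,0]]
[[6,8],[10,11],[13,0]]
[[6,11],[13,0]]
[[6,19],[7,11],[13,0]]
[[6,19],[7,11],[13,9],[16,0]]
[[6,19],[7,14],[12,11],[13,9],[16,0]]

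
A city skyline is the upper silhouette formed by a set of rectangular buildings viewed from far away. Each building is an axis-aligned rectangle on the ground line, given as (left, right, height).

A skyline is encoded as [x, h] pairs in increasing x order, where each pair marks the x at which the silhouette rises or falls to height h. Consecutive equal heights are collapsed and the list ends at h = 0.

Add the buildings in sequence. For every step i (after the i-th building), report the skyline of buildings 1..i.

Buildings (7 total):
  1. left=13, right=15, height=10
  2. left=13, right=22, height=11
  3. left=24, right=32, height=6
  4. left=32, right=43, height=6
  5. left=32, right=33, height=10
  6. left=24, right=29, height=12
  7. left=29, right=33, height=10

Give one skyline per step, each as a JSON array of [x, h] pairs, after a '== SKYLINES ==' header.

== SKYLINES ==
[[13,10],[15,0]]
[[13,11],[22,0]]
[[13,11],[22,0],[24,6],[32,0]]
[[13,11],[22,0],[24,6],[43,0]]
[[13,11],[22,0],[24,6],[32,10],[33,6],[43,0]]
[[13,11],[22,0],[24,12],[29,6],[32,10],[33,6],[43,0]]
[[13,11],[22,0],[24,12],[29,10],[33,6],[43,0]]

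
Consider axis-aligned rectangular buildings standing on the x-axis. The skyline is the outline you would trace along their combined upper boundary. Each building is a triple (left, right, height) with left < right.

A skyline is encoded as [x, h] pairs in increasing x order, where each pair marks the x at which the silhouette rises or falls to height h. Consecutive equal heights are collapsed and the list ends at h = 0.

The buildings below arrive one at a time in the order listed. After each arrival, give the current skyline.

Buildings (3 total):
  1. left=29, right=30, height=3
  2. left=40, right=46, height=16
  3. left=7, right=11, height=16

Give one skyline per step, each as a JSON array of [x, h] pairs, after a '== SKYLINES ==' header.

== SKYLINES ==
[[29,3],[30,0]]
[[29,3],[30,0],[40,16],[46,0]]
[[7,16],[11,0],[29,3],[30,0],[40,16],[46,0]]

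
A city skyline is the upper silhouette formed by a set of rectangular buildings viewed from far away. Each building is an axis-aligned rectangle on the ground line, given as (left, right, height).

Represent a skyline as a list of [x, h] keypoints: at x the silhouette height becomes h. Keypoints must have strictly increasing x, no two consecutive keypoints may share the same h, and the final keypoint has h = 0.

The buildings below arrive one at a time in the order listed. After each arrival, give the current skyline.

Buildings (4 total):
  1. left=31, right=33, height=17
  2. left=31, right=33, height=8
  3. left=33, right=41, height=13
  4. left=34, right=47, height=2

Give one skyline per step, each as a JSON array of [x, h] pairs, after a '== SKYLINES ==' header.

== SKYLINES ==
[[31,17],[33,0]]
[[31,17],[33,0]]
[[31,17],[33,13],[41,0]]
[[31,17],[33,13],[41,2],[47,0]]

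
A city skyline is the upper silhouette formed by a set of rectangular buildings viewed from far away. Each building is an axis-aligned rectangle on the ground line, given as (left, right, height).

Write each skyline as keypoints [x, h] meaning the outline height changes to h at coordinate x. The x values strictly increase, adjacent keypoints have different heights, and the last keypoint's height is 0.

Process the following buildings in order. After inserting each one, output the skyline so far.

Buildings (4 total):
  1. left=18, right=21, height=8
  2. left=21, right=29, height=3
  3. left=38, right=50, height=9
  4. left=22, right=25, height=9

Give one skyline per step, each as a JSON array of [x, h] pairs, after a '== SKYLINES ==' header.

== SKYLINES ==
[[18,8],[21,0]]
[[18,8],[21,3],[29,0]]
[[18,8],[21,3],[29,0],[38,9],[50,0]]
[[18,8],[21,3],[22,9],[25,3],[29,0],[38,9],[50,0]]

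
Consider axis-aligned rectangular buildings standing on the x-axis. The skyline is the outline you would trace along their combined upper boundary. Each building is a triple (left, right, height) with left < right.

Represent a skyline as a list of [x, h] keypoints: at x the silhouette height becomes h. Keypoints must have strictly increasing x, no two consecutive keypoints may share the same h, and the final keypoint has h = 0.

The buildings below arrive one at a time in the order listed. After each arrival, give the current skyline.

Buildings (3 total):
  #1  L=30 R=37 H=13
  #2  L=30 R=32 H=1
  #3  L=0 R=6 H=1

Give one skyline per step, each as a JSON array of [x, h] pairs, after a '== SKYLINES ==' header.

== SKYLINES ==
[[30,13],[37,0]]
[[30,13],[37,0]]
[[0,1],[6,0],[30,13],[37,0]]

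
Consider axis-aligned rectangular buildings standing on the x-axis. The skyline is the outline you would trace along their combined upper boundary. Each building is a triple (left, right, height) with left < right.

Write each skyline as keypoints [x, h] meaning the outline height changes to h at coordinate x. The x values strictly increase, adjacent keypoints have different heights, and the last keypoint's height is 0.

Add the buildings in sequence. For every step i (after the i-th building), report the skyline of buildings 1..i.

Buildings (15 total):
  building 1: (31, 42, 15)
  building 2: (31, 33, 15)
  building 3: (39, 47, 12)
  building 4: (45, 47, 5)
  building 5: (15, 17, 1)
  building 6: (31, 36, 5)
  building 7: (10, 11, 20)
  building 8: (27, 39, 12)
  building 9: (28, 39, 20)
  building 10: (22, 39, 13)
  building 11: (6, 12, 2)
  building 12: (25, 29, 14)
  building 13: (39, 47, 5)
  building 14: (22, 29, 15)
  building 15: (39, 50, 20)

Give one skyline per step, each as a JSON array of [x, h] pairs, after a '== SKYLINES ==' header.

== SKYLINES ==
[[31,15],[42,0]]
[[31,15],[42,0]]
[[31,15],[42,12],[47,0]]
[[31,15],[42,12],[47,0]]
[[15,1],[17,0],[31,15],[42,12],[47,0]]
[[15,1],[17,0],[31,15],[42,12],[47,0]]
[[10,20],[11,0],[15,1],[17,0],[31,15],[42,12],[47,0]]
[[10,20],[11,0],[15,1],[17,0],[27,12],[31,15],[42,12],[47,0]]
[[10,20],[11,0],[15,1],[17,0],[27,12],[28,20],[39,15],[42,12],[47,0]]
[[10,20],[11,0],[15,1],[17,0],[22,13],[28,20],[39,15],[42,12],[47,0]]
[[6,2],[10,20],[11,2],[12,0],[15,1],[17,0],[22,13],[28,20],[39,15],[42,12],[47,0]]
[[6,2],[10,20],[11,2],[12,0],[15,1],[17,0],[22,13],[25,14],[28,20],[39,15],[42,12],[47,0]]
[[6,2],[10,20],[11,2],[12,0],[15,1],[17,0],[22,13],[25,14],[28,20],[39,15],[42,12],[47,0]]
[[6,2],[10,20],[11,2],[12,0],[15,1],[17,0],[22,15],[28,20],[39,15],[42,12],[47,0]]
[[6,2],[10,20],[11,2],[12,0],[15,1],[17,0],[22,15],[28,20],[50,0]]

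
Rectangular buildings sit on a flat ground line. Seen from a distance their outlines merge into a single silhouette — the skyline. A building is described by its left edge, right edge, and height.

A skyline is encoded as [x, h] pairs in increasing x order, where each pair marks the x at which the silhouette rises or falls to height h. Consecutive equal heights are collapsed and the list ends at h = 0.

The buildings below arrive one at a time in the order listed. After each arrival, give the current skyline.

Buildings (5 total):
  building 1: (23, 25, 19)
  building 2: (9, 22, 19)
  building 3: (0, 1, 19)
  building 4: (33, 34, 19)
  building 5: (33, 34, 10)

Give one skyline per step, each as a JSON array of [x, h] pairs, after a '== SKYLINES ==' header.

== SKYLINES ==
[[23,19],[25,0]]
[[9,19],[22,0],[23,19],[25,0]]
[[0,19],[1,0],[9,19],[22,0],[23,19],[25,0]]
[[0,19],[1,0],[9,19],[22,0],[23,19],[25,0],[33,19],[34,0]]
[[0,19],[1,0],[9,19],[22,0],[23,19],[25,0],[33,19],[34,0]]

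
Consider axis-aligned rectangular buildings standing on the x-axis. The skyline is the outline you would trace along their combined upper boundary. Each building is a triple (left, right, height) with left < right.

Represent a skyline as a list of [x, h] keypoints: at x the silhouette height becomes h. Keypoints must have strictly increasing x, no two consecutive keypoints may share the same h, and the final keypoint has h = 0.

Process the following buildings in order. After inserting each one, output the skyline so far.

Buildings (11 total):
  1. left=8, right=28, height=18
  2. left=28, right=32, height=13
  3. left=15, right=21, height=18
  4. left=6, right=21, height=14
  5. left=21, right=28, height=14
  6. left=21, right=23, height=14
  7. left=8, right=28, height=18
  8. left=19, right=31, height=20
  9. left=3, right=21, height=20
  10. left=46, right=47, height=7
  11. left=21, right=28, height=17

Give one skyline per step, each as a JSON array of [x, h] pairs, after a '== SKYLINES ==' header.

== SKYLINES ==
[[8,18],[28,0]]
[[8,18],[28,13],[32,0]]
[[8,18],[28,13],[32,0]]
[[6,14],[8,18],[28,13],[32,0]]
[[6,14],[8,18],[28,13],[32,0]]
[[6,14],[8,18],[28,13],[32,0]]
[[6,14],[8,18],[28,13],[32,0]]
[[6,14],[8,18],[19,20],[31,13],[32,0]]
[[3,20],[31,13],[32,0]]
[[3,20],[31,13],[32,0],[46,7],[47,0]]
[[3,20],[31,13],[32,0],[46,7],[47,0]]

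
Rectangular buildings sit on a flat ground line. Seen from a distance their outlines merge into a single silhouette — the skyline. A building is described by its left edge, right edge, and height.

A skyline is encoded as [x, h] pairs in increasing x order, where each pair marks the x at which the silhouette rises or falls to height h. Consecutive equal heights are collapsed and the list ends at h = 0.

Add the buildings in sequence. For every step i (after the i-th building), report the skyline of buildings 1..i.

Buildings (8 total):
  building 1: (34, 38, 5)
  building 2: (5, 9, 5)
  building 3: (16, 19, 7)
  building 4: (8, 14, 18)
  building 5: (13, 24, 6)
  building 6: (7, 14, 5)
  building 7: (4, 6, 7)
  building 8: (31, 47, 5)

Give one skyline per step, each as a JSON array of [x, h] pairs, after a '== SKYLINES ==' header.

== SKYLINES ==
[[34,5],[38,0]]
[[5,5],[9,0],[34,5],[38,0]]
[[5,5],[9,0],[16,7],[19,0],[34,5],[38,0]]
[[5,5],[8,18],[14,0],[16,7],[19,0],[34,5],[38,0]]
[[5,5],[8,18],[14,6],[16,7],[19,6],[24,0],[34,5],[38,0]]
[[5,5],[8,18],[14,6],[16,7],[19,6],[24,0],[34,5],[38,0]]
[[4,7],[6,5],[8,18],[14,6],[16,7],[19,6],[24,0],[34,5],[38,0]]
[[4,7],[6,5],[8,18],[14,6],[16,7],[19,6],[24,0],[31,5],[47,0]]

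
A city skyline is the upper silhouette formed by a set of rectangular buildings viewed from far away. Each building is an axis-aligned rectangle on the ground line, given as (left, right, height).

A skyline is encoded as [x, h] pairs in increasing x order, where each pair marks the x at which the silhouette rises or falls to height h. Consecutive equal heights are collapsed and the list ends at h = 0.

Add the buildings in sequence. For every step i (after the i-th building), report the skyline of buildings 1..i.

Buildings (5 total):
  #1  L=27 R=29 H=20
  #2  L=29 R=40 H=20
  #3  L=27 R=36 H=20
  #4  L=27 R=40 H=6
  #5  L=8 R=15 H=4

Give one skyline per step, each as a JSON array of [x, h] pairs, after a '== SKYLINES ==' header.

== SKYLINES ==
[[27,20],[29,0]]
[[27,20],[40,0]]
[[27,20],[40,0]]
[[27,20],[40,0]]
[[8,4],[15,0],[27,20],[40,0]]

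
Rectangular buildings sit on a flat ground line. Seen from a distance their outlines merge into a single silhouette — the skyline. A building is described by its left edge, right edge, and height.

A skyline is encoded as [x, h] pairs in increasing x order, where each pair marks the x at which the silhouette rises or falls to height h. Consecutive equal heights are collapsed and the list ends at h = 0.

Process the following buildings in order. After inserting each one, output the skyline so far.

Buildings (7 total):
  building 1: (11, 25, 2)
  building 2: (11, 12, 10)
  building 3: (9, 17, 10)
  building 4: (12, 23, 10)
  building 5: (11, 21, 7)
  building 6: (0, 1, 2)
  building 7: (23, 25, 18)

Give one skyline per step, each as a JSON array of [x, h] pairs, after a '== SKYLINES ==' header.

== SKYLINES ==
[[11,2],[25,0]]
[[11,10],[12,2],[25,0]]
[[9,10],[17,2],[25,0]]
[[9,10],[23,2],[25,0]]
[[9,10],[23,2],[25,0]]
[[0,2],[1,0],[9,10],[23,2],[25,0]]
[[0,2],[1,0],[9,10],[23,18],[25,0]]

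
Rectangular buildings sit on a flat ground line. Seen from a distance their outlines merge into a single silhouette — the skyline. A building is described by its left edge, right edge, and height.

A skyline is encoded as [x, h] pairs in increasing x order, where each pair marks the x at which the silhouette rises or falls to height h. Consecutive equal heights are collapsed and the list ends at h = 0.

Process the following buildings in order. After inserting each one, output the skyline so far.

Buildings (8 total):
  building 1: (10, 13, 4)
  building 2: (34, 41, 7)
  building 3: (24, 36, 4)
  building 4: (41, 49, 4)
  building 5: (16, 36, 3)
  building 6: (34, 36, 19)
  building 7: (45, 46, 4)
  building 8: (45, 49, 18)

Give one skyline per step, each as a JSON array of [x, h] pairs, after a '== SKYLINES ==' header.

== SKYLINES ==
[[10,4],[13,0]]
[[10,4],[13,0],[34,7],[41,0]]
[[10,4],[13,0],[24,4],[34,7],[41,0]]
[[10,4],[13,0],[24,4],[34,7],[41,4],[49,0]]
[[10,4],[13,0],[16,3],[24,4],[34,7],[41,4],[49,0]]
[[10,4],[13,0],[16,3],[24,4],[34,19],[36,7],[41,4],[49,0]]
[[10,4],[13,0],[16,3],[24,4],[34,19],[36,7],[41,4],[49,0]]
[[10,4],[13,0],[16,3],[24,4],[34,19],[36,7],[41,4],[45,18],[49,0]]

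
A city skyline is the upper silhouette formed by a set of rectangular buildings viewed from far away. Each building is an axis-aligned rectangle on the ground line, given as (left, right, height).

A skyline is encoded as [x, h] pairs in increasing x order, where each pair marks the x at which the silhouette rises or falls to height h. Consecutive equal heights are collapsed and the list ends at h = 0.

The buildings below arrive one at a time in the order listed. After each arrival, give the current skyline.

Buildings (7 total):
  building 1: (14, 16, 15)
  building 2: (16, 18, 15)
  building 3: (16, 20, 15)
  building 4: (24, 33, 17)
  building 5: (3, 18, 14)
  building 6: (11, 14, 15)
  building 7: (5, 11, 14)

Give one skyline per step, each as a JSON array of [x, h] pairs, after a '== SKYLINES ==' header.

== SKYLINES ==
[[14,15],[16,0]]
[[14,15],[18,0]]
[[14,15],[20,0]]
[[14,15],[20,0],[24,17],[33,0]]
[[3,14],[14,15],[20,0],[24,17],[33,0]]
[[3,14],[11,15],[20,0],[24,17],[33,0]]
[[3,14],[11,15],[20,0],[24,17],[33,0]]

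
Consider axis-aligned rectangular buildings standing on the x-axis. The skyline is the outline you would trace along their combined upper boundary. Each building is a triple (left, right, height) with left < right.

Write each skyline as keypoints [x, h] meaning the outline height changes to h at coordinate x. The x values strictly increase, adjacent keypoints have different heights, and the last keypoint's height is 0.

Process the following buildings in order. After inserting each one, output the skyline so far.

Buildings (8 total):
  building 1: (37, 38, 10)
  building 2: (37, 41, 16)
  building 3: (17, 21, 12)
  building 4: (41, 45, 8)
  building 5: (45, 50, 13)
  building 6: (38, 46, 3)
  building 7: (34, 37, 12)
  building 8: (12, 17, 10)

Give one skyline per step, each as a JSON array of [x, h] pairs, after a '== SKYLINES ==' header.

== SKYLINES ==
[[37,10],[38,0]]
[[37,16],[41,0]]
[[17,12],[21,0],[37,16],[41,0]]
[[17,12],[21,0],[37,16],[41,8],[45,0]]
[[17,12],[21,0],[37,16],[41,8],[45,13],[50,0]]
[[17,12],[21,0],[37,16],[41,8],[45,13],[50,0]]
[[17,12],[21,0],[34,12],[37,16],[41,8],[45,13],[50,0]]
[[12,10],[17,12],[21,0],[34,12],[37,16],[41,8],[45,13],[50,0]]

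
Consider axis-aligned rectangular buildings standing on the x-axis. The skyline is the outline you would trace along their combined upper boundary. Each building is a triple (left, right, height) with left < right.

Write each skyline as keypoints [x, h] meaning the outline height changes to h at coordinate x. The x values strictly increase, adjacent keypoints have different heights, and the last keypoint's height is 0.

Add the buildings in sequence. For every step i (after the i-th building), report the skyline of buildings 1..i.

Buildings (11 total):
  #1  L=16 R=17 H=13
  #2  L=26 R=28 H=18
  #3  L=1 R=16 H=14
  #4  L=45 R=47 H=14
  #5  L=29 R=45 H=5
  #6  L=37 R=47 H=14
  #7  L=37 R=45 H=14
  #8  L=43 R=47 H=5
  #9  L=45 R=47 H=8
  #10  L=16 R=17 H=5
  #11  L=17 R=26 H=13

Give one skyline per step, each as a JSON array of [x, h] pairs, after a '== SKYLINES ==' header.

== SKYLINES ==
[[16,13],[17,0]]
[[16,13],[17,0],[26,18],[28,0]]
[[1,14],[16,13],[17,0],[26,18],[28,0]]
[[1,14],[16,13],[17,0],[26,18],[28,0],[45,14],[47,0]]
[[1,14],[16,13],[17,0],[26,18],[28,0],[29,5],[45,14],[47,0]]
[[1,14],[16,13],[17,0],[26,18],[28,0],[29,5],[37,14],[47,0]]
[[1,14],[16,13],[17,0],[26,18],[28,0],[29,5],[37,14],[47,0]]
[[1,14],[16,13],[17,0],[26,18],[28,0],[29,5],[37,14],[47,0]]
[[1,14],[16,13],[17,0],[26,18],[28,0],[29,5],[37,14],[47,0]]
[[1,14],[16,13],[17,0],[26,18],[28,0],[29,5],[37,14],[47,0]]
[[1,14],[16,13],[26,18],[28,0],[29,5],[37,14],[47,0]]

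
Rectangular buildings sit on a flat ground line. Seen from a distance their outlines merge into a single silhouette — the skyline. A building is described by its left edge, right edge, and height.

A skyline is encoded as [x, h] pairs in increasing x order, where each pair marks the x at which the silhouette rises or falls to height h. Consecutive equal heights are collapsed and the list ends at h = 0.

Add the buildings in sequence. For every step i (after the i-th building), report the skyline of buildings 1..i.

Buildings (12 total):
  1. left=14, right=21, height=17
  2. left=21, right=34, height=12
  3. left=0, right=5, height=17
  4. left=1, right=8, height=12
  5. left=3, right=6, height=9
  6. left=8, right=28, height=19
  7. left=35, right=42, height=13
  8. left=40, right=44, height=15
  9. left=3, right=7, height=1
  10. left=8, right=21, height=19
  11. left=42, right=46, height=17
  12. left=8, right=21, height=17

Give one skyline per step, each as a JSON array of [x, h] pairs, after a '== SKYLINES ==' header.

== SKYLINES ==
[[14,17],[21,0]]
[[14,17],[21,12],[34,0]]
[[0,17],[5,0],[14,17],[21,12],[34,0]]
[[0,17],[5,12],[8,0],[14,17],[21,12],[34,0]]
[[0,17],[5,12],[8,0],[14,17],[21,12],[34,0]]
[[0,17],[5,12],[8,19],[28,12],[34,0]]
[[0,17],[5,12],[8,19],[28,12],[34,0],[35,13],[42,0]]
[[0,17],[5,12],[8,19],[28,12],[34,0],[35,13],[40,15],[44,0]]
[[0,17],[5,12],[8,19],[28,12],[34,0],[35,13],[40,15],[44,0]]
[[0,17],[5,12],[8,19],[28,12],[34,0],[35,13],[40,15],[44,0]]
[[0,17],[5,12],[8,19],[28,12],[34,0],[35,13],[40,15],[42,17],[46,0]]
[[0,17],[5,12],[8,19],[28,12],[34,0],[35,13],[40,15],[42,17],[46,0]]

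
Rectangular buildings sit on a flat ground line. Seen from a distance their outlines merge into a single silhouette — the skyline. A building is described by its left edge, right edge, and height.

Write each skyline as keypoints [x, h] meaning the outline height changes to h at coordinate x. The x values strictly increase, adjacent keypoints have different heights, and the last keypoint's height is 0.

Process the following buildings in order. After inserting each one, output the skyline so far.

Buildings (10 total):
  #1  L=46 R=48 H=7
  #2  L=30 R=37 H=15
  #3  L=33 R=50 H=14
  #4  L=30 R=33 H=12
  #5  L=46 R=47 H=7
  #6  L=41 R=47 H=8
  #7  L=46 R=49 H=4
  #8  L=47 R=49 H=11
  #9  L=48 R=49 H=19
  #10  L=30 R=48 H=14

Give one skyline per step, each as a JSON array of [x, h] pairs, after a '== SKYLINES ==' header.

== SKYLINES ==
[[46,7],[48,0]]
[[30,15],[37,0],[46,7],[48,0]]
[[30,15],[37,14],[50,0]]
[[30,15],[37,14],[50,0]]
[[30,15],[37,14],[50,0]]
[[30,15],[37,14],[50,0]]
[[30,15],[37,14],[50,0]]
[[30,15],[37,14],[50,0]]
[[30,15],[37,14],[48,19],[49,14],[50,0]]
[[30,15],[37,14],[48,19],[49,14],[50,0]]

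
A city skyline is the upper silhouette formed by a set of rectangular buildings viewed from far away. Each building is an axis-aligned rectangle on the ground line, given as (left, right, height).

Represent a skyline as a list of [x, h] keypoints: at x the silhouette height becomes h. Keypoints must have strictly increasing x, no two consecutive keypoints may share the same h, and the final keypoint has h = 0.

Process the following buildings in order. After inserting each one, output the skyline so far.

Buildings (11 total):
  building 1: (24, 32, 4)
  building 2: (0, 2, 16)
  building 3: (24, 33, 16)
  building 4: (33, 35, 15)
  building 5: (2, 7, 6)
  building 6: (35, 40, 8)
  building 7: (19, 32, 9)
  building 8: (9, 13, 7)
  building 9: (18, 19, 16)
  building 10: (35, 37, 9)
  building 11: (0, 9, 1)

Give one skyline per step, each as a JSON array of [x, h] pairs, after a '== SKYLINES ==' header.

== SKYLINES ==
[[24,4],[32,0]]
[[0,16],[2,0],[24,4],[32,0]]
[[0,16],[2,0],[24,16],[33,0]]
[[0,16],[2,0],[24,16],[33,15],[35,0]]
[[0,16],[2,6],[7,0],[24,16],[33,15],[35,0]]
[[0,16],[2,6],[7,0],[24,16],[33,15],[35,8],[40,0]]
[[0,16],[2,6],[7,0],[19,9],[24,16],[33,15],[35,8],[40,0]]
[[0,16],[2,6],[7,0],[9,7],[13,0],[19,9],[24,16],[33,15],[35,8],[40,0]]
[[0,16],[2,6],[7,0],[9,7],[13,0],[18,16],[19,9],[24,16],[33,15],[35,8],[40,0]]
[[0,16],[2,6],[7,0],[9,7],[13,0],[18,16],[19,9],[24,16],[33,15],[35,9],[37,8],[40,0]]
[[0,16],[2,6],[7,1],[9,7],[13,0],[18,16],[19,9],[24,16],[33,15],[35,9],[37,8],[40,0]]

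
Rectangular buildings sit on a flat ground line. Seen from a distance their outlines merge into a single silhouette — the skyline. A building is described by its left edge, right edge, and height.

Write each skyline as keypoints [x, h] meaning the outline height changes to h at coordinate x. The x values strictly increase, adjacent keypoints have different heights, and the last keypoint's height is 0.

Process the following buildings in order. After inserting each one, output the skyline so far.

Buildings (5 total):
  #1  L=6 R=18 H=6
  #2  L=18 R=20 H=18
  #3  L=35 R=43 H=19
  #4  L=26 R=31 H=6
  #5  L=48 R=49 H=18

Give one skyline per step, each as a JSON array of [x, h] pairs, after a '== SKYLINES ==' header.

== SKYLINES ==
[[6,6],[18,0]]
[[6,6],[18,18],[20,0]]
[[6,6],[18,18],[20,0],[35,19],[43,0]]
[[6,6],[18,18],[20,0],[26,6],[31,0],[35,19],[43,0]]
[[6,6],[18,18],[20,0],[26,6],[31,0],[35,19],[43,0],[48,18],[49,0]]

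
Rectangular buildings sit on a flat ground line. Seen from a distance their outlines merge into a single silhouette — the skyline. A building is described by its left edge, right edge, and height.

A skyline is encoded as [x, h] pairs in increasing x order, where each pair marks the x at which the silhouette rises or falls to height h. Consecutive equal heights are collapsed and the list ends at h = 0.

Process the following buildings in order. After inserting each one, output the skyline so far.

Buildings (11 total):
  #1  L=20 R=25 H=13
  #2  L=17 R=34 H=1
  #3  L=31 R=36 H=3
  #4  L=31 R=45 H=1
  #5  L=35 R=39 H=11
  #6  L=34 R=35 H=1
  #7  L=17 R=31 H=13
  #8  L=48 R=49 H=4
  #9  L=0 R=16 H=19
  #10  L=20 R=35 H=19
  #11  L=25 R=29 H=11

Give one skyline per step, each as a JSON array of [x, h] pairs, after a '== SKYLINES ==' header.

== SKYLINES ==
[[20,13],[25,0]]
[[17,1],[20,13],[25,1],[34,0]]
[[17,1],[20,13],[25,1],[31,3],[36,0]]
[[17,1],[20,13],[25,1],[31,3],[36,1],[45,0]]
[[17,1],[20,13],[25,1],[31,3],[35,11],[39,1],[45,0]]
[[17,1],[20,13],[25,1],[31,3],[35,11],[39,1],[45,0]]
[[17,13],[31,3],[35,11],[39,1],[45,0]]
[[17,13],[31,3],[35,11],[39,1],[45,0],[48,4],[49,0]]
[[0,19],[16,0],[17,13],[31,3],[35,11],[39,1],[45,0],[48,4],[49,0]]
[[0,19],[16,0],[17,13],[20,19],[35,11],[39,1],[45,0],[48,4],[49,0]]
[[0,19],[16,0],[17,13],[20,19],[35,11],[39,1],[45,0],[48,4],[49,0]]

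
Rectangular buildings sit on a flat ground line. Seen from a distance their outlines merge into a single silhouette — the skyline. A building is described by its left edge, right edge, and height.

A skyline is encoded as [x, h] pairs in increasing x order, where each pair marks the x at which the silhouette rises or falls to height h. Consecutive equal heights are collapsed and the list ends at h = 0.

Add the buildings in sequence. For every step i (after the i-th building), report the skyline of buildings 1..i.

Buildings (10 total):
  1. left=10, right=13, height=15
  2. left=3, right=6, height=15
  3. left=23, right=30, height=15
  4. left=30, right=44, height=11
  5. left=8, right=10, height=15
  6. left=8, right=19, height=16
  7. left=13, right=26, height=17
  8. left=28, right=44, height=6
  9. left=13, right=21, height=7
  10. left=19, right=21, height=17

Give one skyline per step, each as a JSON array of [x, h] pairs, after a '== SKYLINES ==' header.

== SKYLINES ==
[[10,15],[13,0]]
[[3,15],[6,0],[10,15],[13,0]]
[[3,15],[6,0],[10,15],[13,0],[23,15],[30,0]]
[[3,15],[6,0],[10,15],[13,0],[23,15],[30,11],[44,0]]
[[3,15],[6,0],[8,15],[13,0],[23,15],[30,11],[44,0]]
[[3,15],[6,0],[8,16],[19,0],[23,15],[30,11],[44,0]]
[[3,15],[6,0],[8,16],[13,17],[26,15],[30,11],[44,0]]
[[3,15],[6,0],[8,16],[13,17],[26,15],[30,11],[44,0]]
[[3,15],[6,0],[8,16],[13,17],[26,15],[30,11],[44,0]]
[[3,15],[6,0],[8,16],[13,17],[26,15],[30,11],[44,0]]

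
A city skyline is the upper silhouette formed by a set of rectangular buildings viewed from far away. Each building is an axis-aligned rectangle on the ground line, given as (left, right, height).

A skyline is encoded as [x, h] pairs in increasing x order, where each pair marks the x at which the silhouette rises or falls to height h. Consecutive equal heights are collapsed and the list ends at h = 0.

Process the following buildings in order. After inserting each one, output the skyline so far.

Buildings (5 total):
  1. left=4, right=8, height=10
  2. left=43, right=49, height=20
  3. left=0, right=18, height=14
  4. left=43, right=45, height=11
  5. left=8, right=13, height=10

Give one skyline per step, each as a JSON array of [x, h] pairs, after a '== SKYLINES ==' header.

== SKYLINES ==
[[4,10],[8,0]]
[[4,10],[8,0],[43,20],[49,0]]
[[0,14],[18,0],[43,20],[49,0]]
[[0,14],[18,0],[43,20],[49,0]]
[[0,14],[18,0],[43,20],[49,0]]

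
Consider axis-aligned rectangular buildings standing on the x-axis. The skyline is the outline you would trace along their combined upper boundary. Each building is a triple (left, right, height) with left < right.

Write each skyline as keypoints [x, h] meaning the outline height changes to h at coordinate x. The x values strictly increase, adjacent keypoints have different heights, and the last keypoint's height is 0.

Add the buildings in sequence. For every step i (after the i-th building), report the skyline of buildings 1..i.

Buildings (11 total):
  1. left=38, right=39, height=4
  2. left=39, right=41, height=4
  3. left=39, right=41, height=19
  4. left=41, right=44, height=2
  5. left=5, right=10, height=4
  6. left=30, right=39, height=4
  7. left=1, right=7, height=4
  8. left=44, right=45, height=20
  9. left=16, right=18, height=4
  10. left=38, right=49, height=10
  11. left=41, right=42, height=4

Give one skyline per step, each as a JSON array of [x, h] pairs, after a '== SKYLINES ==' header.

== SKYLINES ==
[[38,4],[39,0]]
[[38,4],[41,0]]
[[38,4],[39,19],[41,0]]
[[38,4],[39,19],[41,2],[44,0]]
[[5,4],[10,0],[38,4],[39,19],[41,2],[44,0]]
[[5,4],[10,0],[30,4],[39,19],[41,2],[44,0]]
[[1,4],[10,0],[30,4],[39,19],[41,2],[44,0]]
[[1,4],[10,0],[30,4],[39,19],[41,2],[44,20],[45,0]]
[[1,4],[10,0],[16,4],[18,0],[30,4],[39,19],[41,2],[44,20],[45,0]]
[[1,4],[10,0],[16,4],[18,0],[30,4],[38,10],[39,19],[41,10],[44,20],[45,10],[49,0]]
[[1,4],[10,0],[16,4],[18,0],[30,4],[38,10],[39,19],[41,10],[44,20],[45,10],[49,0]]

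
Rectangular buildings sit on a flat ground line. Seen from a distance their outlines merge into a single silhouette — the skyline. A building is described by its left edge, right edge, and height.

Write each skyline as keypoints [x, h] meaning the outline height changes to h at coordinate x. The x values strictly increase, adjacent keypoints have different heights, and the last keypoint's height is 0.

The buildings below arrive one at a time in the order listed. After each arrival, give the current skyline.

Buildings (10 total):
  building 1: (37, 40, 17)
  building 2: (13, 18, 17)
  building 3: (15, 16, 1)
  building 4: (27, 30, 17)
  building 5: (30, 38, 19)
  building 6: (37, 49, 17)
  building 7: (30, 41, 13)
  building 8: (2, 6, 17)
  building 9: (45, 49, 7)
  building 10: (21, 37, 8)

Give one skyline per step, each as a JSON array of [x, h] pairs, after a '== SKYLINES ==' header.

== SKYLINES ==
[[37,17],[40,0]]
[[13,17],[18,0],[37,17],[40,0]]
[[13,17],[18,0],[37,17],[40,0]]
[[13,17],[18,0],[27,17],[30,0],[37,17],[40,0]]
[[13,17],[18,0],[27,17],[30,19],[38,17],[40,0]]
[[13,17],[18,0],[27,17],[30,19],[38,17],[49,0]]
[[13,17],[18,0],[27,17],[30,19],[38,17],[49,0]]
[[2,17],[6,0],[13,17],[18,0],[27,17],[30,19],[38,17],[49,0]]
[[2,17],[6,0],[13,17],[18,0],[27,17],[30,19],[38,17],[49,0]]
[[2,17],[6,0],[13,17],[18,0],[21,8],[27,17],[30,19],[38,17],[49,0]]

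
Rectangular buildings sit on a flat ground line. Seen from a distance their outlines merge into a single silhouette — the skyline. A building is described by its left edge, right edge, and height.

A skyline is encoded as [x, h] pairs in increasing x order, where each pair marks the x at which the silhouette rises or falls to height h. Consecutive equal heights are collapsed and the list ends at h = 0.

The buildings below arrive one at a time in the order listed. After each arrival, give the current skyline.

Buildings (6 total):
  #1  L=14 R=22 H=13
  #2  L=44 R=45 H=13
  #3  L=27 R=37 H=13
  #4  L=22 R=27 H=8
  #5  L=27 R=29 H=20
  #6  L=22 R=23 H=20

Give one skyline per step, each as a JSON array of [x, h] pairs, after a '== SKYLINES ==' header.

== SKYLINES ==
[[14,13],[22,0]]
[[14,13],[22,0],[44,13],[45,0]]
[[14,13],[22,0],[27,13],[37,0],[44,13],[45,0]]
[[14,13],[22,8],[27,13],[37,0],[44,13],[45,0]]
[[14,13],[22,8],[27,20],[29,13],[37,0],[44,13],[45,0]]
[[14,13],[22,20],[23,8],[27,20],[29,13],[37,0],[44,13],[45,0]]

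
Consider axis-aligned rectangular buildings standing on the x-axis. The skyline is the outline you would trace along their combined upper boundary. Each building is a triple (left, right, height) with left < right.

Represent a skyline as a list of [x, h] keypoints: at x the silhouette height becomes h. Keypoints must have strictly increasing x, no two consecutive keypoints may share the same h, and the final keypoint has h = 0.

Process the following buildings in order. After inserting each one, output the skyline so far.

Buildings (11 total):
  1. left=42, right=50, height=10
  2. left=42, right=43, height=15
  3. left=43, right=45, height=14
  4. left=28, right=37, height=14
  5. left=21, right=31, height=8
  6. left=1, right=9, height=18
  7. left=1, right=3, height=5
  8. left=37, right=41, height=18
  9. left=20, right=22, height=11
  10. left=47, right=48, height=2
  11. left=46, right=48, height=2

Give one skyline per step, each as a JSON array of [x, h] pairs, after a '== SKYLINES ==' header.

== SKYLINES ==
[[42,10],[50,0]]
[[42,15],[43,10],[50,0]]
[[42,15],[43,14],[45,10],[50,0]]
[[28,14],[37,0],[42,15],[43,14],[45,10],[50,0]]
[[21,8],[28,14],[37,0],[42,15],[43,14],[45,10],[50,0]]
[[1,18],[9,0],[21,8],[28,14],[37,0],[42,15],[43,14],[45,10],[50,0]]
[[1,18],[9,0],[21,8],[28,14],[37,0],[42,15],[43,14],[45,10],[50,0]]
[[1,18],[9,0],[21,8],[28,14],[37,18],[41,0],[42,15],[43,14],[45,10],[50,0]]
[[1,18],[9,0],[20,11],[22,8],[28,14],[37,18],[41,0],[42,15],[43,14],[45,10],[50,0]]
[[1,18],[9,0],[20,11],[22,8],[28,14],[37,18],[41,0],[42,15],[43,14],[45,10],[50,0]]
[[1,18],[9,0],[20,11],[22,8],[28,14],[37,18],[41,0],[42,15],[43,14],[45,10],[50,0]]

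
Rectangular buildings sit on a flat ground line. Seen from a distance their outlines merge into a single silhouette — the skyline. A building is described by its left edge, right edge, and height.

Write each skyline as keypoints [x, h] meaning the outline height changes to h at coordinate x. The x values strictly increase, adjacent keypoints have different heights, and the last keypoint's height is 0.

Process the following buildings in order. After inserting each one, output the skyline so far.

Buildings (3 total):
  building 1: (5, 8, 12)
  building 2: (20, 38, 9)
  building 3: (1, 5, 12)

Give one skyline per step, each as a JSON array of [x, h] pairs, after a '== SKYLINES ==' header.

== SKYLINES ==
[[5,12],[8,0]]
[[5,12],[8,0],[20,9],[38,0]]
[[1,12],[8,0],[20,9],[38,0]]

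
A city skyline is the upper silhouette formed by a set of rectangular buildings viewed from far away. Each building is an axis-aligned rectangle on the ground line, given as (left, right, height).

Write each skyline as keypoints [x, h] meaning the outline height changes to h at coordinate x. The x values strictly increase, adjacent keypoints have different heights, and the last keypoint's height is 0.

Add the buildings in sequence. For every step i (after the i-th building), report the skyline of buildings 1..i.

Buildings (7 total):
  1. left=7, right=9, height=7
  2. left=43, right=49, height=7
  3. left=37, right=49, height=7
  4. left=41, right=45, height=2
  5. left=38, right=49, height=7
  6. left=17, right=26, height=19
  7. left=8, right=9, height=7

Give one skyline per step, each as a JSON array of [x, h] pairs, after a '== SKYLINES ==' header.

== SKYLINES ==
[[7,7],[9,0]]
[[7,7],[9,0],[43,7],[49,0]]
[[7,7],[9,0],[37,7],[49,0]]
[[7,7],[9,0],[37,7],[49,0]]
[[7,7],[9,0],[37,7],[49,0]]
[[7,7],[9,0],[17,19],[26,0],[37,7],[49,0]]
[[7,7],[9,0],[17,19],[26,0],[37,7],[49,0]]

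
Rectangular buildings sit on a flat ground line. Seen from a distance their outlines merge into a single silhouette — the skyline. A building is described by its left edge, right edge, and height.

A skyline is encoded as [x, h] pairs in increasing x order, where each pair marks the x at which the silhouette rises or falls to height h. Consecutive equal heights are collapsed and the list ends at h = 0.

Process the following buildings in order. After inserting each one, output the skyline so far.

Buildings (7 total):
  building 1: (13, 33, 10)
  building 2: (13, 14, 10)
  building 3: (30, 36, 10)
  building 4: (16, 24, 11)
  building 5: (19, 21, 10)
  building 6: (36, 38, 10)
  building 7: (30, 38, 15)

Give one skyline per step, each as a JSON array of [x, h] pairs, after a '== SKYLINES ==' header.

== SKYLINES ==
[[13,10],[33,0]]
[[13,10],[33,0]]
[[13,10],[36,0]]
[[13,10],[16,11],[24,10],[36,0]]
[[13,10],[16,11],[24,10],[36,0]]
[[13,10],[16,11],[24,10],[38,0]]
[[13,10],[16,11],[24,10],[30,15],[38,0]]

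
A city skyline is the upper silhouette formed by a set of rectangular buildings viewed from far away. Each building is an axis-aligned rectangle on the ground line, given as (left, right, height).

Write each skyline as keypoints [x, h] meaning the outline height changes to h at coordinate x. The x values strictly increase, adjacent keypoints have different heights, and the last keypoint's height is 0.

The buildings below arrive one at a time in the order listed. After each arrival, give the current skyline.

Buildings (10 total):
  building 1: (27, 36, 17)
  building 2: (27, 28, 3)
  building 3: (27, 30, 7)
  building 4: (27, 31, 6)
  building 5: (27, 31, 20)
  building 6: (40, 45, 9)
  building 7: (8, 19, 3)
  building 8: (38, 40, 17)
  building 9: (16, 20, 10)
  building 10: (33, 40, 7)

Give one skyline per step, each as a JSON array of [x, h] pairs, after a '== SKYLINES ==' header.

== SKYLINES ==
[[27,17],[36,0]]
[[27,17],[36,0]]
[[27,17],[36,0]]
[[27,17],[36,0]]
[[27,20],[31,17],[36,0]]
[[27,20],[31,17],[36,0],[40,9],[45,0]]
[[8,3],[19,0],[27,20],[31,17],[36,0],[40,9],[45,0]]
[[8,3],[19,0],[27,20],[31,17],[36,0],[38,17],[40,9],[45,0]]
[[8,3],[16,10],[20,0],[27,20],[31,17],[36,0],[38,17],[40,9],[45,0]]
[[8,3],[16,10],[20,0],[27,20],[31,17],[36,7],[38,17],[40,9],[45,0]]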